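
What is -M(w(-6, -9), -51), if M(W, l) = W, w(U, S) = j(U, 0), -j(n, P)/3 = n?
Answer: -18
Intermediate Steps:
j(n, P) = -3*n
w(U, S) = -3*U
-M(w(-6, -9), -51) = -(-3)*(-6) = -1*18 = -18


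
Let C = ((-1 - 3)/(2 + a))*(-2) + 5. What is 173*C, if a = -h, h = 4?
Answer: 173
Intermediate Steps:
a = -4 (a = -1*4 = -4)
C = 1 (C = ((-1 - 3)/(2 - 4))*(-2) + 5 = -4/(-2)*(-2) + 5 = -4*(-1/2)*(-2) + 5 = 2*(-2) + 5 = -4 + 5 = 1)
173*C = 173*1 = 173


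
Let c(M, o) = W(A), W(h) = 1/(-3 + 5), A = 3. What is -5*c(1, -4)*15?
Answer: -75/2 ≈ -37.500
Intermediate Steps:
W(h) = 1/2
c(M, o) = 1/2
-5*c(1, -4)*15 = -5*1/2*15 = -5/2*15 = -75/2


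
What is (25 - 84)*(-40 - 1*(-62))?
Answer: -1298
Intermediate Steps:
(25 - 84)*(-40 - 1*(-62)) = -59*(-40 + 62) = -59*22 = -1298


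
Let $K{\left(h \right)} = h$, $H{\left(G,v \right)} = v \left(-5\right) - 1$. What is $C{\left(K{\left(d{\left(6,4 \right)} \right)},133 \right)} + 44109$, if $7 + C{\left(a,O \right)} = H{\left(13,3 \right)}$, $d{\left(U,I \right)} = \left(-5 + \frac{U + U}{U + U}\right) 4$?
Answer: $44086$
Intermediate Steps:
$H{\left(G,v \right)} = -1 - 5 v$ ($H{\left(G,v \right)} = - 5 v - 1 = -1 - 5 v$)
$d{\left(U,I \right)} = -16$ ($d{\left(U,I \right)} = \left(-5 + \frac{2 U}{2 U}\right) 4 = \left(-5 + 2 U \frac{1}{2 U}\right) 4 = \left(-5 + 1\right) 4 = \left(-4\right) 4 = -16$)
$C{\left(a,O \right)} = -23$ ($C{\left(a,O \right)} = -7 - 16 = -23$)
$C{\left(K{\left(d{\left(6,4 \right)} \right)},133 \right)} + 44109 = -23 + 44109 = 44086$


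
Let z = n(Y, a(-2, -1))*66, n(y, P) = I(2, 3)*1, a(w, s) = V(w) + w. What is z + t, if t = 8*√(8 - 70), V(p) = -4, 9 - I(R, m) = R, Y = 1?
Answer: 462 + 8*I*√62 ≈ 462.0 + 62.992*I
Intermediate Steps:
I(R, m) = 9 - R
a(w, s) = -4 + w
n(y, P) = 7 (n(y, P) = (9 - 1*2)*1 = (9 - 2)*1 = 7*1 = 7)
t = 8*I*√62 (t = 8*√(-62) = 8*(I*√62) = 8*I*√62 ≈ 62.992*I)
z = 462 (z = 7*66 = 462)
z + t = 462 + 8*I*√62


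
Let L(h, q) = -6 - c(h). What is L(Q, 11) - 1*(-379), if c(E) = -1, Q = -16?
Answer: 374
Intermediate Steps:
L(h, q) = -5 (L(h, q) = -6 - 1*(-1) = -6 + 1 = -5)
L(Q, 11) - 1*(-379) = -5 - 1*(-379) = -5 + 379 = 374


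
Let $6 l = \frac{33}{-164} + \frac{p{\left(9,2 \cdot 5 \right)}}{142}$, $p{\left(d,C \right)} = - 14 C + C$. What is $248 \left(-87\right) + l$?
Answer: $- \frac{1507398667}{69864} \approx -21576.0$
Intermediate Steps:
$p{\left(d,C \right)} = - 13 C$
$l = - \frac{13003}{69864}$ ($l = \frac{\frac{33}{-164} + \frac{\left(-13\right) 2 \cdot 5}{142}}{6} = \frac{33 \left(- \frac{1}{164}\right) + \left(-13\right) 10 \cdot \frac{1}{142}}{6} = \frac{- \frac{33}{164} - \frac{65}{71}}{6} = \frac{1}{6} \left(- \frac{13003}{11644}\right) = - \frac{13003}{69864} \approx -0.18612$)
$248 \left(-87\right) + l = 248 \left(-87\right) - \frac{13003}{69864} = -21576 - \frac{13003}{69864} = - \frac{1507398667}{69864}$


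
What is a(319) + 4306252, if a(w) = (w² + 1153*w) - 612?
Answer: 4775208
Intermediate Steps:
a(w) = -612 + w² + 1153*w
a(319) + 4306252 = (-612 + 319² + 1153*319) + 4306252 = (-612 + 101761 + 367807) + 4306252 = 468956 + 4306252 = 4775208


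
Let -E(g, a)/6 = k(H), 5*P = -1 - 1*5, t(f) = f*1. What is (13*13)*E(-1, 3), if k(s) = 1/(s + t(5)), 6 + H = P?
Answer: 5070/11 ≈ 460.91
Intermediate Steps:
t(f) = f
P = -6/5 (P = (-1 - 1*5)/5 = (-1 - 5)/5 = (1/5)*(-6) = -6/5 ≈ -1.2000)
H = -36/5 (H = -6 - 6/5 = -36/5 ≈ -7.2000)
k(s) = 1/(5 + s) (k(s) = 1/(s + 5) = 1/(5 + s))
E(g, a) = 30/11 (E(g, a) = -6/(5 - 36/5) = -6/(-11/5) = -6*(-5/11) = 30/11)
(13*13)*E(-1, 3) = (13*13)*(30/11) = 169*(30/11) = 5070/11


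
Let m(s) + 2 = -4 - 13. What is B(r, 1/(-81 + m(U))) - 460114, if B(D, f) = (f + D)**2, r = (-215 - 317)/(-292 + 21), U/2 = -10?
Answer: -337909521260959/734410000 ≈ -4.6011e+5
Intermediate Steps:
U = -20 (U = 2*(-10) = -20)
m(s) = -19 (m(s) = -2 + (-4 - 13) = -2 - 17 = -19)
r = 532/271 (r = -532/(-271) = -532*(-1/271) = 532/271 ≈ 1.9631)
B(D, f) = (D + f)**2
B(r, 1/(-81 + m(U))) - 460114 = (532/271 + 1/(-81 - 19))**2 - 460114 = (532/271 + 1/(-100))**2 - 460114 = (532/271 - 1/100)**2 - 460114 = (52929/27100)**2 - 460114 = 2801479041/734410000 - 460114 = -337909521260959/734410000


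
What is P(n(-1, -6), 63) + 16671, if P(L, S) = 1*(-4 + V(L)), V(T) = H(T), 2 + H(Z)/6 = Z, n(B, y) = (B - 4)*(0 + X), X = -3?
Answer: 16745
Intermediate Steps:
n(B, y) = 12 - 3*B (n(B, y) = (B - 4)*(0 - 3) = (-4 + B)*(-3) = 12 - 3*B)
H(Z) = -12 + 6*Z
V(T) = -12 + 6*T
P(L, S) = -16 + 6*L (P(L, S) = 1*(-4 + (-12 + 6*L)) = 1*(-16 + 6*L) = -16 + 6*L)
P(n(-1, -6), 63) + 16671 = (-16 + 6*(12 - 3*(-1))) + 16671 = (-16 + 6*(12 + 3)) + 16671 = (-16 + 6*15) + 16671 = (-16 + 90) + 16671 = 74 + 16671 = 16745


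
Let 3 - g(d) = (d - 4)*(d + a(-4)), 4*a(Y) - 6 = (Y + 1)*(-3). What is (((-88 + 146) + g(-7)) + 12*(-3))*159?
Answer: -6837/4 ≈ -1709.3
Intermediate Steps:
a(Y) = ¾ - 3*Y/4 (a(Y) = 3/2 + ((Y + 1)*(-3))/4 = 3/2 + ((1 + Y)*(-3))/4 = 3/2 + (-3 - 3*Y)/4 = 3/2 + (-¾ - 3*Y/4) = ¾ - 3*Y/4)
g(d) = 3 - (-4 + d)*(15/4 + d) (g(d) = 3 - (d - 4)*(d + (¾ - ¾*(-4))) = 3 - (-4 + d)*(d + (¾ + 3)) = 3 - (-4 + d)*(d + 15/4) = 3 - (-4 + d)*(15/4 + d))
(((-88 + 146) + g(-7)) + 12*(-3))*159 = (((-88 + 146) + (18 - 1*(-7)² + (¼)*(-7))) + 12*(-3))*159 = ((58 + (18 - 1*49 - 7/4)) - 36)*159 = ((58 + (18 - 49 - 7/4)) - 36)*159 = ((58 - 131/4) - 36)*159 = (101/4 - 36)*159 = -43/4*159 = -6837/4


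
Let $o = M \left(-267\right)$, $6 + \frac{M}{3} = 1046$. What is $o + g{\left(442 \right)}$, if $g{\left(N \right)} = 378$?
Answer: $-832662$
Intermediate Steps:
$M = 3120$ ($M = -18 + 3 \cdot 1046 = -18 + 3138 = 3120$)
$o = -833040$ ($o = 3120 \left(-267\right) = -833040$)
$o + g{\left(442 \right)} = -833040 + 378 = -832662$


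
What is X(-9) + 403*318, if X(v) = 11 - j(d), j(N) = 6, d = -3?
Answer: 128159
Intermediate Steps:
X(v) = 5 (X(v) = 11 - 1*6 = 11 - 6 = 5)
X(-9) + 403*318 = 5 + 403*318 = 5 + 128154 = 128159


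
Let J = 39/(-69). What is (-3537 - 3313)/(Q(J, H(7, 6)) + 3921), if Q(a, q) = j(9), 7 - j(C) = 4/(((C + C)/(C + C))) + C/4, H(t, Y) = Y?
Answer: -27400/15687 ≈ -1.7467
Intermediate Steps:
J = -13/23 (J = 39*(-1/69) = -13/23 ≈ -0.56522)
j(C) = 3 - C/4 (j(C) = 7 - (4/(((C + C)/(C + C))) + C/4) = 7 - (4/(((2*C)/((2*C)))) + C*(¼)) = 7 - (4/(((2*C)*(1/(2*C)))) + C/4) = 7 - (4/1 + C/4) = 7 - (4*1 + C/4) = 7 - (4 + C/4) = 7 + (-4 - C/4) = 3 - C/4)
Q(a, q) = ¾ (Q(a, q) = 3 - ¼*9 = 3 - 9/4 = ¾)
(-3537 - 3313)/(Q(J, H(7, 6)) + 3921) = (-3537 - 3313)/(¾ + 3921) = -6850/15687/4 = -6850*4/15687 = -27400/15687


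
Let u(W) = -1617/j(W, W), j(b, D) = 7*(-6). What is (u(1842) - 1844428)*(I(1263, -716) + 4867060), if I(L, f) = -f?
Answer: -8978074942752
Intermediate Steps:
j(b, D) = -42
u(W) = 77/2 (u(W) = -1617/(-42) = -1617*(-1/42) = 77/2)
(u(1842) - 1844428)*(I(1263, -716) + 4867060) = (77/2 - 1844428)*(-1*(-716) + 4867060) = -3688779*(716 + 4867060)/2 = -3688779/2*4867776 = -8978074942752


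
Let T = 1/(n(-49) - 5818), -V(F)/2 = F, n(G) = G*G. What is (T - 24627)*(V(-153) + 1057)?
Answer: -114697076980/3417 ≈ -3.3567e+7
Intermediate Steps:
n(G) = G²
V(F) = -2*F
T = -1/3417 (T = 1/((-49)² - 5818) = 1/(2401 - 5818) = 1/(-3417) = -1/3417 ≈ -0.00029265)
(T - 24627)*(V(-153) + 1057) = (-1/3417 - 24627)*(-2*(-153) + 1057) = -84150460*(306 + 1057)/3417 = -84150460/3417*1363 = -114697076980/3417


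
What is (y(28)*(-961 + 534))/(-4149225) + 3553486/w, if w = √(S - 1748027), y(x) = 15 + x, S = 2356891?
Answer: 18361/4149225 + 1776743*√38054/76108 ≈ 4554.0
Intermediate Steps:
w = 4*√38054 (w = √(2356891 - 1748027) = √608864 = 4*√38054 ≈ 780.30)
(y(28)*(-961 + 534))/(-4149225) + 3553486/w = ((15 + 28)*(-961 + 534))/(-4149225) + 3553486/((4*√38054)) = (43*(-427))*(-1/4149225) + 3553486*(√38054/152216) = -18361*(-1/4149225) + 1776743*√38054/76108 = 18361/4149225 + 1776743*√38054/76108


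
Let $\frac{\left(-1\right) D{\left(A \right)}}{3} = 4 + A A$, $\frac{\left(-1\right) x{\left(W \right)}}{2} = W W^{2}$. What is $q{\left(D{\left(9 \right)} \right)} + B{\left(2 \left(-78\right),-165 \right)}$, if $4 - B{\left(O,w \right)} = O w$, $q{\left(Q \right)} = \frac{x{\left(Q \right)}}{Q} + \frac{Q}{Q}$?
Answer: $-155785$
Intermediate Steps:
$x{\left(W \right)} = - 2 W^{3}$ ($x{\left(W \right)} = - 2 W W^{2} = - 2 W^{3}$)
$D{\left(A \right)} = -12 - 3 A^{2}$ ($D{\left(A \right)} = - 3 \left(4 + A A\right) = - 3 \left(4 + A^{2}\right) = -12 - 3 A^{2}$)
$q{\left(Q \right)} = 1 - 2 Q^{2}$ ($q{\left(Q \right)} = \frac{\left(-2\right) Q^{3}}{Q} + \frac{Q}{Q} = - 2 Q^{2} + 1 = 1 - 2 Q^{2}$)
$B{\left(O,w \right)} = 4 - O w$
$q{\left(D{\left(9 \right)} \right)} + B{\left(2 \left(-78\right),-165 \right)} = \left(1 - 2 \left(-12 - 3 \cdot 9^{2}\right)^{2}\right) + \left(4 - 2 \left(-78\right) \left(-165\right)\right) = \left(1 - 2 \left(-12 - 243\right)^{2}\right) + \left(4 - \left(-156\right) \left(-165\right)\right) = \left(1 - 2 \left(-12 - 243\right)^{2}\right) + \left(4 - 25740\right) = \left(1 - 2 \left(-255\right)^{2}\right) - 25736 = \left(1 - 130050\right) - 25736 = -130049 - 25736 = -155785$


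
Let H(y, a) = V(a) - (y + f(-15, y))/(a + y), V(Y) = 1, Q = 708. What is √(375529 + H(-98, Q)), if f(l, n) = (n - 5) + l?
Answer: √34933711190/305 ≈ 612.81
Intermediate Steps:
f(l, n) = -5 + l + n (f(l, n) = (-5 + n) + l = -5 + l + n)
H(y, a) = 1 - (-20 + 2*y)/(a + y) (H(y, a) = 1 - (y + (-5 - 15 + y))/(a + y) = 1 - (y + (-20 + y))/(a + y) = 1 - (-20 + 2*y)/(a + y))
√(375529 + H(-98, Q)) = √(375529 + (20 + 708 - 1*(-98))/(708 - 98)) = √(375529 + (20 + 708 + 98)/610) = √(375529 + (1/610)*826) = √(375529 + 413/305) = √(114536758/305) = √34933711190/305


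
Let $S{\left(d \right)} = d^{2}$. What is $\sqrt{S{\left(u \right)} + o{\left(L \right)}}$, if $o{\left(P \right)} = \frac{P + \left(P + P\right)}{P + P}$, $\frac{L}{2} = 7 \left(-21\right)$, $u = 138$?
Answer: $\frac{\sqrt{76182}}{2} \approx 138.01$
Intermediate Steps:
$L = -294$ ($L = 2 \cdot 7 \left(-21\right) = 2 \left(-147\right) = -294$)
$o{\left(P \right)} = \frac{3}{2}$ ($o{\left(P \right)} = \frac{P + 2 P}{2 P} = 3 P \frac{1}{2 P} = \frac{3}{2}$)
$\sqrt{S{\left(u \right)} + o{\left(L \right)}} = \sqrt{138^{2} + \frac{3}{2}} = \sqrt{19044 + \frac{3}{2}} = \sqrt{\frac{38091}{2}} = \frac{\sqrt{76182}}{2}$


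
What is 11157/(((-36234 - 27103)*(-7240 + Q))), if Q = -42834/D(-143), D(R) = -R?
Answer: 145041/6207912718 ≈ 2.3364e-5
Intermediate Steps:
Q = -3894/13 (Q = -42834/((-1*(-143))) = -42834/143 = -42834*1/143 = -3894/13 ≈ -299.54)
11157/(((-36234 - 27103)*(-7240 + Q))) = 11157/(((-36234 - 27103)*(-7240 - 3894/13))) = 11157/((-63337*(-98014/13))) = 11157/(6207912718/13) = 11157*(13/6207912718) = 145041/6207912718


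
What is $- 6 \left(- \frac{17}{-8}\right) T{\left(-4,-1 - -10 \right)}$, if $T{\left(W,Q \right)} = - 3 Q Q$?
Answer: $\frac{12393}{4} \approx 3098.3$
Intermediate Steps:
$T{\left(W,Q \right)} = - 3 Q^{2}$
$- 6 \left(- \frac{17}{-8}\right) T{\left(-4,-1 - -10 \right)} = - 6 \left(- \frac{17}{-8}\right) \left(- 3 \left(-1 - -10\right)^{2}\right) = - 6 \left(\left(-17\right) \left(- \frac{1}{8}\right)\right) \left(- 3 \left(-1 + 10\right)^{2}\right) = \left(-6\right) \frac{17}{8} \left(- 3 \cdot 9^{2}\right) = - \frac{51 \left(\left(-3\right) 81\right)}{4} = \left(- \frac{51}{4}\right) \left(-243\right) = \frac{12393}{4}$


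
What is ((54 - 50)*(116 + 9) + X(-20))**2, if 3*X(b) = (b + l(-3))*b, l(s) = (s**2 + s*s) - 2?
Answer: 2496400/9 ≈ 2.7738e+5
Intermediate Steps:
l(s) = -2 + 2*s**2 (l(s) = (s**2 + s**2) - 2 = 2*s**2 - 2 = -2 + 2*s**2)
X(b) = b*(16 + b)/3 (X(b) = ((b + (-2 + 2*(-3)**2))*b)/3 = ((b + (-2 + 2*9))*b)/3 = ((b + (-2 + 18))*b)/3 = ((b + 16)*b)/3 = ((16 + b)*b)/3 = (b*(16 + b))/3 = b*(16 + b)/3)
((54 - 50)*(116 + 9) + X(-20))**2 = ((54 - 50)*(116 + 9) + (1/3)*(-20)*(16 - 20))**2 = (4*125 + (1/3)*(-20)*(-4))**2 = (500 + 80/3)**2 = (1580/3)**2 = 2496400/9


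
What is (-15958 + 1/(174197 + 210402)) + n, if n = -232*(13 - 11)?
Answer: -6315884777/384599 ≈ -16422.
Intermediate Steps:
n = -464 (n = -232*2 = -464)
(-15958 + 1/(174197 + 210402)) + n = (-15958 + 1/(174197 + 210402)) - 464 = (-15958 + 1/384599) - 464 = -6137430841/384599 - 464 = -6315884777/384599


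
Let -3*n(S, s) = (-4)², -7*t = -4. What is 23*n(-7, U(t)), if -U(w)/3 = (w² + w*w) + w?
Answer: -368/3 ≈ -122.67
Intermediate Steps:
t = 4/7 (t = -⅐*(-4) = 4/7 ≈ 0.57143)
U(w) = -6*w² - 3*w (U(w) = -3*((w² + w*w) + w) = -3*((w² + w²) + w) = -3*(2*w² + w) = -3*(w + 2*w²) = -6*w² - 3*w)
n(S, s) = -16/3 (n(S, s) = -⅓*(-4)² = -⅓*16 = -16/3)
23*n(-7, U(t)) = 23*(-16/3) = -368/3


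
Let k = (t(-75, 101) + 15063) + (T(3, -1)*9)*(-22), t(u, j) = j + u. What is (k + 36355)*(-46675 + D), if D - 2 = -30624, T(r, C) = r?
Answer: -3930552450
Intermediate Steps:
D = -30622 (D = 2 - 30624 = -30622)
k = 14495 (k = ((101 - 75) + 15063) + (3*9)*(-22) = (26 + 15063) + 27*(-22) = 15089 - 594 = 14495)
(k + 36355)*(-46675 + D) = (14495 + 36355)*(-46675 - 30622) = 50850*(-77297) = -3930552450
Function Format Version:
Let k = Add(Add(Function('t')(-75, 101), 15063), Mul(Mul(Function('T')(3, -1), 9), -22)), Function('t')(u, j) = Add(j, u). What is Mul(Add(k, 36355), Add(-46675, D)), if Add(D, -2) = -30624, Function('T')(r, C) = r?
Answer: -3930552450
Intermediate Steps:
D = -30622 (D = Add(2, -30624) = -30622)
k = 14495 (k = Add(Add(Add(101, -75), 15063), Mul(Mul(3, 9), -22)) = Add(Add(26, 15063), Mul(27, -22)) = Add(15089, -594) = 14495)
Mul(Add(k, 36355), Add(-46675, D)) = Mul(Add(14495, 36355), Add(-46675, -30622)) = Mul(50850, -77297) = -3930552450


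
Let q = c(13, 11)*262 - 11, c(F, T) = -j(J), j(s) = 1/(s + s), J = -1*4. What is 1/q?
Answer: 4/87 ≈ 0.045977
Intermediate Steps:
J = -4
j(s) = 1/(2*s)
c(F, T) = 1/8 (c(F, T) = -1/(2*(-4)) = -(-1)/(2*4) = -1*(-1/8) = 1/8)
q = 87/4 (q = (1/8)*262 - 11 = 131/4 - 11 = 87/4 ≈ 21.750)
1/q = 1/(87/4) = 4/87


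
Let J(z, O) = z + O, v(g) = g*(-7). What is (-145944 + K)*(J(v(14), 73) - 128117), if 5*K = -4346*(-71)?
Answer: 53967515868/5 ≈ 1.0794e+10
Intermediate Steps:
v(g) = -7*g
J(z, O) = O + z
K = 308566/5 (K = (-4346*(-71))/5 = (1/5)*308566 = 308566/5 ≈ 61713.)
(-145944 + K)*(J(v(14), 73) - 128117) = (-145944 + 308566/5)*((73 - 7*14) - 128117) = -421154*((73 - 98) - 128117)/5 = -421154*(-25 - 128117)/5 = -421154/5*(-128142) = 53967515868/5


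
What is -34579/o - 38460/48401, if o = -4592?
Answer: 1497049859/222257392 ≈ 6.7357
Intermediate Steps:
-34579/o - 38460/48401 = -34579/(-4592) - 38460/48401 = -34579*(-1/4592) - 38460*1/48401 = 34579/4592 - 38460/48401 = 1497049859/222257392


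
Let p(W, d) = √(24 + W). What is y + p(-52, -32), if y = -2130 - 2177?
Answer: -4307 + 2*I*√7 ≈ -4307.0 + 5.2915*I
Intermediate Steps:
y = -4307
y + p(-52, -32) = -4307 + √(24 - 52) = -4307 + √(-28) = -4307 + 2*I*√7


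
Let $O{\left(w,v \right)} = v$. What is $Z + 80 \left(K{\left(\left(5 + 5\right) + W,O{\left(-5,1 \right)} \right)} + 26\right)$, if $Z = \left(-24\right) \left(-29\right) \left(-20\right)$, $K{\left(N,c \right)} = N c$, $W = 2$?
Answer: $-10880$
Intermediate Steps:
$Z = -13920$ ($Z = 696 \left(-20\right) = -13920$)
$Z + 80 \left(K{\left(\left(5 + 5\right) + W,O{\left(-5,1 \right)} \right)} + 26\right) = -13920 + 80 \left(\left(\left(5 + 5\right) + 2\right) 1 + 26\right) = -13920 + 80 \left(\left(10 + 2\right) 1 + 26\right) = -13920 + 80 \left(12 \cdot 1 + 26\right) = -13920 + 80 \left(12 + 26\right) = -13920 + 80 \cdot 38 = -13920 + 3040 = -10880$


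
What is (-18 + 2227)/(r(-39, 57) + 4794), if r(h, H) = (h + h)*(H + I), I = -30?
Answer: 2209/2688 ≈ 0.82180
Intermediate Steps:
r(h, H) = 2*h*(-30 + H) (r(h, H) = (h + h)*(H - 30) = (2*h)*(-30 + H) = 2*h*(-30 + H))
(-18 + 2227)/(r(-39, 57) + 4794) = (-18 + 2227)/(2*(-39)*(-30 + 57) + 4794) = 2209/(2*(-39)*27 + 4794) = 2209/(-2106 + 4794) = 2209/2688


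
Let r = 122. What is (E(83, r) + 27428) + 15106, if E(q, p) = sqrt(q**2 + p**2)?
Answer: 42534 + sqrt(21773) ≈ 42682.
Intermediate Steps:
E(q, p) = sqrt(p**2 + q**2)
(E(83, r) + 27428) + 15106 = (sqrt(122**2 + 83**2) + 27428) + 15106 = (sqrt(14884 + 6889) + 27428) + 15106 = (sqrt(21773) + 27428) + 15106 = (27428 + sqrt(21773)) + 15106 = 42534 + sqrt(21773)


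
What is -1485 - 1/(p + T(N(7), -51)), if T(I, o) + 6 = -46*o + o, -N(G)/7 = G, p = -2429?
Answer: -207899/140 ≈ -1485.0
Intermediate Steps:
N(G) = -7*G
T(I, o) = -6 - 45*o (T(I, o) = -6 + (-46*o + o) = -6 - 45*o)
-1485 - 1/(p + T(N(7), -51)) = -1485 - 1/(-2429 + (-6 - 45*(-51))) = -1485 - 1/(-2429 + (-6 + 2295)) = -1485 - 1/(-2429 + 2289) = -1485 - 1/(-140) = -1485 - 1*(-1/140) = -1485 + 1/140 = -207899/140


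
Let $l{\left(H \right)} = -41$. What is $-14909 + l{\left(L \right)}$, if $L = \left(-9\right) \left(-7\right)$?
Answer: $-14950$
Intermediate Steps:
$L = 63$
$-14909 + l{\left(L \right)} = -14909 - 41 = -14950$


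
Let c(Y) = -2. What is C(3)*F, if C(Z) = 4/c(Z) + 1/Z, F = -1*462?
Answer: 770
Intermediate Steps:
F = -462
C(Z) = -2 + 1/Z (C(Z) = 4/(-2) + 1/Z = 4*(-½) + 1/Z = -2 + 1/Z)
C(3)*F = (-2 + 1/3)*(-462) = (-2 + ⅓)*(-462) = -5/3*(-462) = 770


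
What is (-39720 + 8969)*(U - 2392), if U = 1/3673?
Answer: 270172597065/3673 ≈ 7.3556e+7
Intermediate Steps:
U = 1/3673 ≈ 0.00027226
(-39720 + 8969)*(U - 2392) = (-39720 + 8969)*(1/3673 - 2392) = -30751*(-8785815/3673) = 270172597065/3673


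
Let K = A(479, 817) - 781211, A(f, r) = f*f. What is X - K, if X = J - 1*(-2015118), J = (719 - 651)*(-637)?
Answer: 2523572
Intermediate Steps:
A(f, r) = f²
J = -43316 (J = 68*(-637) = -43316)
X = 1971802 (X = -43316 - 1*(-2015118) = -43316 + 2015118 = 1971802)
K = -551770 (K = 479² - 781211 = 229441 - 781211 = -551770)
X - K = 1971802 - 1*(-551770) = 1971802 + 551770 = 2523572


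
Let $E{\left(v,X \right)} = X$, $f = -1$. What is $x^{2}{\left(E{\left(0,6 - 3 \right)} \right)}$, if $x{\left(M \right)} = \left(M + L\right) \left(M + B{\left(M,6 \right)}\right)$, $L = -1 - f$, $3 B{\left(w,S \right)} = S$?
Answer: $225$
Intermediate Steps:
$B{\left(w,S \right)} = \frac{S}{3}$
$L = 0$ ($L = -1 - -1 = -1 + 1 = 0$)
$x{\left(M \right)} = M \left(2 + M\right)$ ($x{\left(M \right)} = \left(M + 0\right) \left(M + \frac{1}{3} \cdot 6\right) = M \left(M + 2\right) = M \left(2 + M\right)$)
$x^{2}{\left(E{\left(0,6 - 3 \right)} \right)} = \left(\left(6 - 3\right) \left(2 + \left(6 - 3\right)\right)\right)^{2} = \left(3 \left(2 + 3\right)\right)^{2} = \left(3 \cdot 5\right)^{2} = 15^{2} = 225$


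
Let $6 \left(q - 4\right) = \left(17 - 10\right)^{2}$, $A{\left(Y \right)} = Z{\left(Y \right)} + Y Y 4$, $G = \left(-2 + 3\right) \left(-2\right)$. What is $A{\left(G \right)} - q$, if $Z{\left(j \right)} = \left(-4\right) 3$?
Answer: $- \frac{49}{6} \approx -8.1667$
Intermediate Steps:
$Z{\left(j \right)} = -12$
$G = -2$ ($G = 1 \left(-2\right) = -2$)
$A{\left(Y \right)} = -12 + 4 Y^{2}$ ($A{\left(Y \right)} = -12 + Y Y 4 = -12 + Y^{2} \cdot 4 = -12 + 4 Y^{2}$)
$q = \frac{73}{6}$ ($q = 4 + \frac{\left(17 - 10\right)^{2}}{6} = 4 + \frac{7^{2}}{6} = 4 + \frac{1}{6} \cdot 49 = 4 + \frac{49}{6} = \frac{73}{6} \approx 12.167$)
$A{\left(G \right)} - q = \left(-12 + 4 \left(-2\right)^{2}\right) - \frac{73}{6} = \left(-12 + 4 \cdot 4\right) - \frac{73}{6} = \left(-12 + 16\right) - \frac{73}{6} = 4 - \frac{73}{6} = - \frac{49}{6}$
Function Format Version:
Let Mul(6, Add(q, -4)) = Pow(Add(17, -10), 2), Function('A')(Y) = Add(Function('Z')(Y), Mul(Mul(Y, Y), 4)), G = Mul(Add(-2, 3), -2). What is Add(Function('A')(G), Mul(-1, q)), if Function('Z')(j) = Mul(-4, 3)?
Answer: Rational(-49, 6) ≈ -8.1667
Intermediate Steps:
Function('Z')(j) = -12
G = -2 (G = Mul(1, -2) = -2)
Function('A')(Y) = Add(-12, Mul(4, Pow(Y, 2))) (Function('A')(Y) = Add(-12, Mul(Mul(Y, Y), 4)) = Add(-12, Mul(Pow(Y, 2), 4)) = Add(-12, Mul(4, Pow(Y, 2))))
q = Rational(73, 6) (q = Add(4, Mul(Rational(1, 6), Pow(Add(17, -10), 2))) = Add(4, Mul(Rational(1, 6), Pow(7, 2))) = Add(4, Mul(Rational(1, 6), 49)) = Add(4, Rational(49, 6)) = Rational(73, 6) ≈ 12.167)
Add(Function('A')(G), Mul(-1, q)) = Add(Add(-12, Mul(4, Pow(-2, 2))), Mul(-1, Rational(73, 6))) = Add(Add(-12, Mul(4, 4)), Rational(-73, 6)) = Add(Add(-12, 16), Rational(-73, 6)) = Add(4, Rational(-73, 6)) = Rational(-49, 6)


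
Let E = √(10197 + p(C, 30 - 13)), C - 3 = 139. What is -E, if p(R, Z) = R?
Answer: -7*√211 ≈ -101.68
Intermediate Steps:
C = 142 (C = 3 + 139 = 142)
E = 7*√211 (E = √(10197 + 142) = √10339 = 7*√211 ≈ 101.68)
-E = -7*√211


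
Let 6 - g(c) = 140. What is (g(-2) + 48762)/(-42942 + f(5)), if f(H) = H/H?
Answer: -48628/42941 ≈ -1.1324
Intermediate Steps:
g(c) = -134 (g(c) = 6 - 1*140 = 6 - 140 = -134)
f(H) = 1
(g(-2) + 48762)/(-42942 + f(5)) = (-134 + 48762)/(-42942 + 1) = 48628/(-42941) = 48628*(-1/42941) = -48628/42941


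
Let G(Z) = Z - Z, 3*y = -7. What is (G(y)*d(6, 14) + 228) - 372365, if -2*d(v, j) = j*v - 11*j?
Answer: -372137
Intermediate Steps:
y = -7/3 (y = (⅓)*(-7) = -7/3 ≈ -2.3333)
G(Z) = 0
d(v, j) = 11*j/2 - j*v/2 (d(v, j) = -(j*v - 11*j)/2 = -(-11*j + j*v)/2 = 11*j/2 - j*v/2)
(G(y)*d(6, 14) + 228) - 372365 = (0*((½)*14*(11 - 1*6)) + 228) - 372365 = (0*((½)*14*(11 - 6)) + 228) - 372365 = (0*((½)*14*5) + 228) - 372365 = (0*35 + 228) - 372365 = (0 + 228) - 372365 = 228 - 372365 = -372137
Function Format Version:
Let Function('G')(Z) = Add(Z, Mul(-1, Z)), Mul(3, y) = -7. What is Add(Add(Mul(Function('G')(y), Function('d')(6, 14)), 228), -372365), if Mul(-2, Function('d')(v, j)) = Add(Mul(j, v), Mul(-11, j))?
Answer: -372137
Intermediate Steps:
y = Rational(-7, 3) (y = Mul(Rational(1, 3), -7) = Rational(-7, 3) ≈ -2.3333)
Function('G')(Z) = 0
Function('d')(v, j) = Add(Mul(Rational(11, 2), j), Mul(Rational(-1, 2), j, v)) (Function('d')(v, j) = Mul(Rational(-1, 2), Add(Mul(j, v), Mul(-11, j))) = Mul(Rational(-1, 2), Add(Mul(-11, j), Mul(j, v))) = Add(Mul(Rational(11, 2), j), Mul(Rational(-1, 2), j, v)))
Add(Add(Mul(Function('G')(y), Function('d')(6, 14)), 228), -372365) = Add(Add(Mul(0, Mul(Rational(1, 2), 14, Add(11, Mul(-1, 6)))), 228), -372365) = Add(Add(Mul(0, Mul(Rational(1, 2), 14, Add(11, -6))), 228), -372365) = Add(Add(Mul(0, Mul(Rational(1, 2), 14, 5)), 228), -372365) = Add(Add(Mul(0, 35), 228), -372365) = Add(Add(0, 228), -372365) = Add(228, -372365) = -372137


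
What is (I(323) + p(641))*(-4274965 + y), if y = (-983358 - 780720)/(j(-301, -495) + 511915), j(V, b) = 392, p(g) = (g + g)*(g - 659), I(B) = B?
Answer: 16610420055283583/170769 ≈ 9.7268e+10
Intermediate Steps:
p(g) = 2*g*(-659 + g) (p(g) = (2*g)*(-659 + g) = 2*g*(-659 + g))
y = -588026/170769 (y = (-983358 - 780720)/(392 + 511915) = -1764078/512307 = -1764078*1/512307 = -588026/170769 ≈ -3.4434)
(I(323) + p(641))*(-4274965 + y) = (323 + 2*641*(-659 + 641))*(-4274965 - 588026/170769) = (323 + 2*641*(-18))*(-730032086111/170769) = (323 - 23076)*(-730032086111/170769) = -22753*(-730032086111/170769) = 16610420055283583/170769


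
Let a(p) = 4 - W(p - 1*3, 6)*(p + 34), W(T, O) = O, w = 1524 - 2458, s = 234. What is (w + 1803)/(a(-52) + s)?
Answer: 869/346 ≈ 2.5116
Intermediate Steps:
w = -934
a(p) = -200 - 6*p (a(p) = 4 - 6*(p + 34) = 4 - 6*(34 + p) = 4 - (204 + 6*p) = 4 + (-204 - 6*p) = -200 - 6*p)
(w + 1803)/(a(-52) + s) = (-934 + 1803)/((-200 - 6*(-52)) + 234) = 869/((-200 + 312) + 234) = 869/(112 + 234) = 869/346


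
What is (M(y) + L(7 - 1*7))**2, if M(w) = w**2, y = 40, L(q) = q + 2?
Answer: 2566404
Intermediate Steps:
L(q) = 2 + q
(M(y) + L(7 - 1*7))**2 = (40**2 + (2 + (7 - 1*7)))**2 = (1600 + (2 + (7 - 7)))**2 = (1600 + (2 + 0))**2 = (1600 + 2)**2 = 1602**2 = 2566404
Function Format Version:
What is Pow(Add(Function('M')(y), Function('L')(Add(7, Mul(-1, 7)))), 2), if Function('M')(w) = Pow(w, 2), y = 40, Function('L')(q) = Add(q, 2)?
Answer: 2566404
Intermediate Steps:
Function('L')(q) = Add(2, q)
Pow(Add(Function('M')(y), Function('L')(Add(7, Mul(-1, 7)))), 2) = Pow(Add(Pow(40, 2), Add(2, Add(7, Mul(-1, 7)))), 2) = Pow(Add(1600, Add(2, Add(7, -7))), 2) = Pow(Add(1600, Add(2, 0)), 2) = Pow(Add(1600, 2), 2) = Pow(1602, 2) = 2566404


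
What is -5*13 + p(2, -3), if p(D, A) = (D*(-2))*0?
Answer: -65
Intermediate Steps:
p(D, A) = 0 (p(D, A) = -2*D*0 = 0)
-5*13 + p(2, -3) = -5*13 + 0 = -65 + 0 = -65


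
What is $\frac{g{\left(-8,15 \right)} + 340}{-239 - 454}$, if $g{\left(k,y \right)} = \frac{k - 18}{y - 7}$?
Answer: $- \frac{449}{924} \approx -0.48593$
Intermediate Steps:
$g{\left(k,y \right)} = \frac{-18 + k}{-7 + y}$
$\frac{g{\left(-8,15 \right)} + 340}{-239 - 454} = \frac{\frac{-18 - 8}{-7 + 15} + 340}{-239 - 454} = \frac{\frac{1}{8} \left(-26\right) + 340}{-693} = \left(\frac{1}{8} \left(-26\right) + 340\right) \left(- \frac{1}{693}\right) = \left(- \frac{13}{4} + 340\right) \left(- \frac{1}{693}\right) = \frac{1347}{4} \left(- \frac{1}{693}\right) = - \frac{449}{924}$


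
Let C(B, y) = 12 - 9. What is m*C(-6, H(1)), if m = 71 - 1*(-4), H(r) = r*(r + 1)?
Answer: 225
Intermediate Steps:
H(r) = r*(1 + r)
m = 75 (m = 71 + 4 = 75)
C(B, y) = 3
m*C(-6, H(1)) = 75*3 = 225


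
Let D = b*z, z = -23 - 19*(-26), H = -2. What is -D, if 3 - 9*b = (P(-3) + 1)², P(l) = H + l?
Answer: 2041/3 ≈ 680.33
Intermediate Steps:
P(l) = -2 + l
b = -13/9 (b = ⅓ - ((-2 - 3) + 1)²/9 = ⅓ - (-5 + 1)²/9 = ⅓ - ⅑*(-4)² = ⅓ - ⅑*16 = ⅓ - 16/9 = -13/9 ≈ -1.4444)
z = 471 (z = -23 + 494 = 471)
D = -2041/3 (D = -13/9*471 = -2041/3 ≈ -680.33)
-D = -1*(-2041/3) = 2041/3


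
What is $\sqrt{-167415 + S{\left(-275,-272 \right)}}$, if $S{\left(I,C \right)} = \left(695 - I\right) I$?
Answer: $i \sqrt{434165} \approx 658.91 i$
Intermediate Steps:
$S{\left(I,C \right)} = I \left(695 - I\right)$
$\sqrt{-167415 + S{\left(-275,-272 \right)}} = \sqrt{-167415 - 275 \left(695 - -275\right)} = \sqrt{-167415 - 275 \left(695 + 275\right)} = \sqrt{-167415 - 266750} = \sqrt{-434165} = i \sqrt{434165}$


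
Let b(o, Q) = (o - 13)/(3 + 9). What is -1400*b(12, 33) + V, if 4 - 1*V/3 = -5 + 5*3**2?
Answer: 26/3 ≈ 8.6667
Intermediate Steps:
b(o, Q) = -13/12 + o/12 (b(o, Q) = (-13 + o)/12 = (-13 + o)*(1/12) = -13/12 + o/12)
V = -108 (V = 12 - 3*(-5 + 5*3**2) = 12 - 3*(-5 + 5*9) = 12 - 3*(-5 + 45) = 12 - 3*40 = 12 - 120 = -108)
-1400*b(12, 33) + V = -1400*(-13/12 + (1/12)*12) - 108 = -1400*(-13/12 + 1) - 108 = -1400*(-1/12) - 108 = 350/3 - 108 = 26/3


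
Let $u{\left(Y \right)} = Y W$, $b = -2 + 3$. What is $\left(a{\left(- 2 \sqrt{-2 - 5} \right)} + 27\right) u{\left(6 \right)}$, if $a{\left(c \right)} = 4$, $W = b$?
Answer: $186$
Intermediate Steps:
$b = 1$
$W = 1$
$u{\left(Y \right)} = Y$ ($u{\left(Y \right)} = Y 1 = Y$)
$\left(a{\left(- 2 \sqrt{-2 - 5} \right)} + 27\right) u{\left(6 \right)} = \left(4 + 27\right) 6 = 31 \cdot 6 = 186$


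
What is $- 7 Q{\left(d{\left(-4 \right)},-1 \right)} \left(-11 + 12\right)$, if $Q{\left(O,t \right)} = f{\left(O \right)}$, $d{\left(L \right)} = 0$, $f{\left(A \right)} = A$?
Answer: $0$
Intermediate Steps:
$Q{\left(O,t \right)} = O$
$- 7 Q{\left(d{\left(-4 \right)},-1 \right)} \left(-11 + 12\right) = \left(-7\right) 0 \left(-11 + 12\right) = 0 \cdot 1 = 0$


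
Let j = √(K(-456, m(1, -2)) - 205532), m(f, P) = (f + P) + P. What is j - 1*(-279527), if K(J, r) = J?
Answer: 279527 + 2*I*√51497 ≈ 2.7953e+5 + 453.86*I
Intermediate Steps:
m(f, P) = f + 2*P (m(f, P) = (P + f) + P = f + 2*P)
j = 2*I*√51497 (j = √(-456 - 205532) = √(-205988) = 2*I*√51497 ≈ 453.86*I)
j - 1*(-279527) = 2*I*√51497 - 1*(-279527) = 2*I*√51497 + 279527 = 279527 + 2*I*√51497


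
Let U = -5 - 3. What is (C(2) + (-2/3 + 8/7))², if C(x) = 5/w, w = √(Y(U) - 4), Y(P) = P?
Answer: -3275/1764 - 50*I*√3/63 ≈ -1.8566 - 1.3746*I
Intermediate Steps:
U = -8
w = 2*I*√3 (w = √(-8 - 4) = √(-12) = 2*I*√3 ≈ 3.4641*I)
C(x) = -5*I*√3/6 (C(x) = 5/((2*I*√3)) = 5*(-I*√3/6) = -5*I*√3/6)
(C(2) + (-2/3 + 8/7))² = (-5*I*√3/6 + (-2/3 + 8/7))² = (-5*I*√3/6 + (-2*⅓ + 8*(⅐)))² = (-5*I*√3/6 + (-⅔ + 8/7))² = (-5*I*√3/6 + 10/21)² = (10/21 - 5*I*√3/6)²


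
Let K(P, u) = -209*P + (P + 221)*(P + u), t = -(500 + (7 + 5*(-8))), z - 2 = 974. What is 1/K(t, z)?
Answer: -1/27611 ≈ -3.6217e-5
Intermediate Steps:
z = 976 (z = 2 + 974 = 976)
t = -467 (t = -(500 + (7 - 40)) = -(500 - 33) = -1*467 = -467)
K(P, u) = -209*P + (221 + P)*(P + u)
1/K(t, z) = 1/((-467)² + 12*(-467) + 221*976 - 467*976) = 1/(218089 - 5604 + 215696 - 455792) = 1/(-27611) = -1/27611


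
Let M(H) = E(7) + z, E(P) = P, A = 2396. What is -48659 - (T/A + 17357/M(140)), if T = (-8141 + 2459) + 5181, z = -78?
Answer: -8236051501/170116 ≈ -48414.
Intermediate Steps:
M(H) = -71 (M(H) = 7 - 78 = -71)
T = -501 (T = -5682 + 5181 = -501)
-48659 - (T/A + 17357/M(140)) = -48659 - (-501/2396 + 17357/(-71)) = -48659 - (-501*1/2396 + 17357*(-1/71)) = -48659 - (-501/2396 - 17357/71) = -48659 - 1*(-41622943/170116) = -48659 + 41622943/170116 = -8236051501/170116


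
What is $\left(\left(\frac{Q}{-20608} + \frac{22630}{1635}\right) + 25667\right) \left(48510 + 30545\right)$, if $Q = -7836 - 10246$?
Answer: $\frac{6840802078622585}{3369408} \approx 2.0303 \cdot 10^{9}$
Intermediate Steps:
$Q = -18082$
$\left(\left(\frac{Q}{-20608} + \frac{22630}{1635}\right) + 25667\right) \left(48510 + 30545\right) = \left(\left(- \frac{18082}{-20608} + \frac{22630}{1635}\right) + 25667\right) \left(48510 + 30545\right) = \left(\left(\left(-18082\right) \left(- \frac{1}{20608}\right) + 22630 \cdot \frac{1}{1635}\right) + 25667\right) 79055 = \left(\left(\frac{9041}{10304} + \frac{4526}{327}\right) + 25667\right) 79055 = \left(\frac{49592311}{3369408} + 25667\right) 79055 = \frac{86532187447}{3369408} \cdot 79055 = \frac{6840802078622585}{3369408}$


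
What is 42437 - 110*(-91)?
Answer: 52447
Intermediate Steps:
42437 - 110*(-91) = 42437 - 1*(-10010) = 42437 + 10010 = 52447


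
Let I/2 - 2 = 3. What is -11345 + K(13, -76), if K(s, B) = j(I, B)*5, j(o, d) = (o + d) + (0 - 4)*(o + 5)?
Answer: -11975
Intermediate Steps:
I = 10 (I = 4 + 2*3 = 4 + 6 = 10)
j(o, d) = -20 + d - 3*o (j(o, d) = (d + o) - 4*(5 + o) = (d + o) + (-20 - 4*o) = -20 + d - 3*o)
K(s, B) = -250 + 5*B (K(s, B) = (-20 + B - 3*10)*5 = (-20 + B - 30)*5 = (-50 + B)*5 = -250 + 5*B)
-11345 + K(13, -76) = -11345 + (-250 + 5*(-76)) = -11345 + (-250 - 380) = -11345 - 630 = -11975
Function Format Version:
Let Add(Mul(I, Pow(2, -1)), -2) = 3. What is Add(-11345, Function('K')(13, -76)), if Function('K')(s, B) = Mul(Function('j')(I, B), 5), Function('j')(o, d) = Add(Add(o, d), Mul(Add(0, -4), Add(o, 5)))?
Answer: -11975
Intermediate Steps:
I = 10 (I = Add(4, Mul(2, 3)) = Add(4, 6) = 10)
Function('j')(o, d) = Add(-20, d, Mul(-3, o)) (Function('j')(o, d) = Add(Add(d, o), Mul(-4, Add(5, o))) = Add(Add(d, o), Add(-20, Mul(-4, o))) = Add(-20, d, Mul(-3, o)))
Function('K')(s, B) = Add(-250, Mul(5, B)) (Function('K')(s, B) = Mul(Add(-20, B, Mul(-3, 10)), 5) = Mul(Add(-20, B, -30), 5) = Mul(Add(-50, B), 5) = Add(-250, Mul(5, B)))
Add(-11345, Function('K')(13, -76)) = Add(-11345, Add(-250, Mul(5, -76))) = Add(-11345, Add(-250, -380)) = Add(-11345, -630) = -11975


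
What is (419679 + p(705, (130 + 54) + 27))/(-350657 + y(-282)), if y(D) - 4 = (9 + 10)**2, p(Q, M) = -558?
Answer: -139707/116764 ≈ -1.1965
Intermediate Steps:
y(D) = 365 (y(D) = 4 + (9 + 10)**2 = 4 + 19**2 = 4 + 361 = 365)
(419679 + p(705, (130 + 54) + 27))/(-350657 + y(-282)) = (419679 - 558)/(-350657 + 365) = 419121/(-350292) = 419121*(-1/350292) = -139707/116764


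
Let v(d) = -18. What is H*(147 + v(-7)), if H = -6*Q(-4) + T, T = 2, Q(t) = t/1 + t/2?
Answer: 4902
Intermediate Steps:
Q(t) = 3*t/2 (Q(t) = t*1 + t*(½) = t + t/2 = 3*t/2)
H = 38 (H = -9*(-4) + 2 = -6*(-6) + 2 = 36 + 2 = 38)
H*(147 + v(-7)) = 38*(147 - 18) = 38*129 = 4902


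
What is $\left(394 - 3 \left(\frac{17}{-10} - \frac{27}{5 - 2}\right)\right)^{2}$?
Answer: $\frac{18156121}{100} \approx 1.8156 \cdot 10^{5}$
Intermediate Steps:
$\left(394 - 3 \left(\frac{17}{-10} - \frac{27}{5 - 2}\right)\right)^{2} = \left(394 - 3 \left(17 \left(- \frac{1}{10}\right) - \frac{27}{5 - 2}\right)\right)^{2} = \left(394 - 3 \left(- \frac{17}{10} - \frac{27}{3}\right)\right)^{2} = \left(394 - 3 \left(- \frac{17}{10} - 9\right)\right)^{2} = \left(394 - - \frac{321}{10}\right)^{2} = \left(394 + \frac{321}{10}\right)^{2} = \left(\frac{4261}{10}\right)^{2} = \frac{18156121}{100}$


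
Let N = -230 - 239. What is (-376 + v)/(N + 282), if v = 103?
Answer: 273/187 ≈ 1.4599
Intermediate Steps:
N = -469
(-376 + v)/(N + 282) = (-376 + 103)/(-469 + 282) = -273/(-187) = -273*(-1/187) = 273/187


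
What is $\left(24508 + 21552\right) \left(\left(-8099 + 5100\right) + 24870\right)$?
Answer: $1007378260$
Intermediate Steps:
$\left(24508 + 21552\right) \left(\left(-8099 + 5100\right) + 24870\right) = 46060 \left(-2999 + 24870\right) = 46060 \cdot 21871 = 1007378260$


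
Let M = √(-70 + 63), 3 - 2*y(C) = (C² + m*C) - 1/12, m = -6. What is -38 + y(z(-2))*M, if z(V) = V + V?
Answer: -38 - 443*I*√7/24 ≈ -38.0 - 48.836*I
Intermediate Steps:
z(V) = 2*V
y(C) = 37/24 + 3*C - C²/2 (y(C) = 3/2 - ((C² - 6*C) - 1/12)/2 = 3/2 - (-1/12 + C² - 6*C)/2 = 3/2 + (1/24 + 3*C - C²/2) = 37/24 + 3*C - C²/2)
M = I*√7 (M = √(-7) = I*√7 ≈ 2.6458*I)
-38 + y(z(-2))*M = -38 + (37/24 + 3*(2*(-2)) - (2*(-2))²/2)*(I*√7) = -38 + (37/24 + 3*(-4) - ½*(-4)²)*(I*√7) = -38 + (37/24 - 12 - ½*16)*(I*√7) = -38 + (37/24 - 12 - 8)*(I*√7) = -38 - 443*I*√7/24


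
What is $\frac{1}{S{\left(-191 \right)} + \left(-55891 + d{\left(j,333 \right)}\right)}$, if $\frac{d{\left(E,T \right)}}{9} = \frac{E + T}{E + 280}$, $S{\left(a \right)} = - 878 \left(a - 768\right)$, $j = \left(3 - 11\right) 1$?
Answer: $\frac{272}{213825117} \approx 1.2721 \cdot 10^{-6}$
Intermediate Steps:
$j = -8$ ($j = \left(-8\right) 1 = -8$)
$S{\left(a \right)} = 674304 - 878 a$ ($S{\left(a \right)} = - 878 \left(-768 + a\right) = 674304 - 878 a$)
$d{\left(E,T \right)} = \frac{9 \left(E + T\right)}{280 + E}$ ($d{\left(E,T \right)} = 9 \frac{E + T}{E + 280} = 9 \frac{E + T}{280 + E} = \frac{9 \left(E + T\right)}{280 + E}$)
$\frac{1}{S{\left(-191 \right)} + \left(-55891 + d{\left(j,333 \right)}\right)} = \frac{1}{\left(674304 - -167698\right) - \left(55891 - \frac{9 \left(-8 + 333\right)}{280 - 8}\right)} = \frac{1}{\left(674304 + 167698\right) - \left(55891 - 9 \cdot \frac{1}{272} \cdot 325\right)} = \frac{1}{842002 - \left(55891 - \frac{2925}{272}\right)} = \frac{1}{842002 + \left(-55891 + \frac{2925}{272}\right)} = \frac{1}{842002 - \frac{15199427}{272}} = \frac{1}{\frac{213825117}{272}} = \frac{272}{213825117}$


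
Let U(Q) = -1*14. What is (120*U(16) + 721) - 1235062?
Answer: -1236021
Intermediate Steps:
U(Q) = -14
(120*U(16) + 721) - 1235062 = (120*(-14) + 721) - 1235062 = (-1680 + 721) - 1235062 = -959 - 1235062 = -1236021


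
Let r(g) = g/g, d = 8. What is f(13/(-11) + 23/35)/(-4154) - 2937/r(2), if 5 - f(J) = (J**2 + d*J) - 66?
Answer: -1808400276381/615726650 ≈ -2937.0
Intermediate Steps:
r(g) = 1
f(J) = 71 - J**2 - 8*J (f(J) = 5 - ((J**2 + 8*J) - 66) = 5 - (-66 + J**2 + 8*J) = 5 + (66 - J**2 - 8*J) = 71 - J**2 - 8*J)
f(13/(-11) + 23/35)/(-4154) - 2937/r(2) = (71 - (13/(-11) + 23/35)**2 - 8*(13/(-11) + 23/35))/(-4154) - 2937/1 = (71 - (13*(-1/11) + 23*(1/35))**2 - 8*(13*(-1/11) + 23*(1/35)))*(-1/4154) - 2937*1 = (71 - (-13/11 + 23/35)**2 - 8*(-13/11 + 23/35))*(-1/4154) - 2937 = (71 - (-202/385)**2 - 8*(-202/385))*(-1/4154) - 2937 = (71 - 1*40804/148225 + 1616/385)*(-1/4154) - 2937 = (71 - 40804/148225 + 1616/385)*(-1/4154) - 2937 = (11105331/148225)*(-1/4154) - 2937 = -11105331/615726650 - 2937 = -1808400276381/615726650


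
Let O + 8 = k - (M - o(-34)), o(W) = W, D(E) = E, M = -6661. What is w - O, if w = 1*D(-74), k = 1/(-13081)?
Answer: -87551132/13081 ≈ -6693.0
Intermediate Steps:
k = -1/13081 ≈ -7.6447e-5
O = 86583138/13081 (O = -8 + (-1/13081 - (-6661 - 1*(-34))) = -8 + (-1/13081 - (-6661 + 34)) = -8 + (-1/13081 - 1*(-6627)) = -8 + (-1/13081 + 6627) = -8 + 86687786/13081 = 86583138/13081 ≈ 6619.0)
w = -74 (w = 1*(-74) = -74)
w - O = -74 - 1*86583138/13081 = -74 - 86583138/13081 = -87551132/13081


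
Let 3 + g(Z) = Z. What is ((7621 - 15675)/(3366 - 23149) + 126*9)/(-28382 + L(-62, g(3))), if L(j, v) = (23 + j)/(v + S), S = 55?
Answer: -1234308680/30882232367 ≈ -0.039968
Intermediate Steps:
g(Z) = -3 + Z
L(j, v) = (23 + j)/(55 + v) (L(j, v) = (23 + j)/(v + 55) = (23 + j)/(55 + v))
((7621 - 15675)/(3366 - 23149) + 126*9)/(-28382 + L(-62, g(3))) = ((7621 - 15675)/(3366 - 23149) + 126*9)/(-28382 + (23 - 62)/(55 + (-3 + 3))) = (-8054/(-19783) + 1134)/(-28382 - 39/(55 + 0)) = (-8054*(-1/19783) + 1134)/(-28382 - 39/55) = (8054/19783 + 1134)/(-28382 + (1/55)*(-39)) = 22441976/(19783*(-28382 - 39/55)) = 22441976/(19783*(-1561049/55)) = (22441976/19783)*(-55/1561049) = -1234308680/30882232367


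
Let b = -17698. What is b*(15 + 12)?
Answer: -477846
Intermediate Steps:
b*(15 + 12) = -17698*(15 + 12) = -17698*27 = -477846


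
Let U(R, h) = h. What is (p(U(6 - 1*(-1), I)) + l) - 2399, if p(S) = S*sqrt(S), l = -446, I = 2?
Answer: -2845 + 2*sqrt(2) ≈ -2842.2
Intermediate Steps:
p(S) = S**(3/2)
(p(U(6 - 1*(-1), I)) + l) - 2399 = (2**(3/2) - 446) - 2399 = (2*sqrt(2) - 446) - 2399 = (-446 + 2*sqrt(2)) - 2399 = -2845 + 2*sqrt(2)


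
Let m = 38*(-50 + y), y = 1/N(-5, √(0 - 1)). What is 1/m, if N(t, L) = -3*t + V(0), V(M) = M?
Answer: -15/28462 ≈ -0.00052702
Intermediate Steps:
N(t, L) = -3*t (N(t, L) = -3*t + 0 = -3*t)
y = 1/15 (y = 1/(-3*(-5)) = 1/15 ≈ 0.066667)
m = -28462/15 (m = 38*(-50 + 1/15) = 38*(-749/15) = -28462/15 ≈ -1897.5)
1/m = 1/(-28462/15) = -15/28462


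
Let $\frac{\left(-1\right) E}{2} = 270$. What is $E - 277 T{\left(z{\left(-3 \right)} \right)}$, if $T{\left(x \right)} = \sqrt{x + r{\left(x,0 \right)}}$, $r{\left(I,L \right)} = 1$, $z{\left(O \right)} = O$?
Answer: $-540 - 277 i \sqrt{2} \approx -540.0 - 391.74 i$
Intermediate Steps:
$E = -540$ ($E = \left(-2\right) 270 = -540$)
$T{\left(x \right)} = \sqrt{1 + x}$ ($T{\left(x \right)} = \sqrt{x + 1} = \sqrt{1 + x}$)
$E - 277 T{\left(z{\left(-3 \right)} \right)} = -540 - 277 \sqrt{1 - 3} = -540 - 277 \sqrt{-2} = -540 - 277 i \sqrt{2}$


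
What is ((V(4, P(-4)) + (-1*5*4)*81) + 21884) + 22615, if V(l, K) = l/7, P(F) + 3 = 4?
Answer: 300157/7 ≈ 42880.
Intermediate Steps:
P(F) = 1 (P(F) = -3 + 4 = 1)
V(l, K) = l/7 (V(l, K) = l*(1/7) = l/7)
((V(4, P(-4)) + (-1*5*4)*81) + 21884) + 22615 = (((1/7)*4 + (-1*5*4)*81) + 21884) + 22615 = ((4/7 - 5*4*81) + 21884) + 22615 = ((4/7 - 20*81) + 21884) + 22615 = ((4/7 - 1620) + 21884) + 22615 = (-11336/7 + 21884) + 22615 = 141852/7 + 22615 = 300157/7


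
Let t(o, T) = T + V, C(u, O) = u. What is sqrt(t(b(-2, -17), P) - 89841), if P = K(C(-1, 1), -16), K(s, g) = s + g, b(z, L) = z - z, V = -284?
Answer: I*sqrt(90142) ≈ 300.24*I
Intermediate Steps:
b(z, L) = 0
K(s, g) = g + s
P = -17 (P = -16 - 1 = -17)
t(o, T) = -284 + T (t(o, T) = T - 284 = -284 + T)
sqrt(t(b(-2, -17), P) - 89841) = sqrt((-284 - 17) - 89841) = sqrt(-301 - 89841) = sqrt(-90142) = I*sqrt(90142)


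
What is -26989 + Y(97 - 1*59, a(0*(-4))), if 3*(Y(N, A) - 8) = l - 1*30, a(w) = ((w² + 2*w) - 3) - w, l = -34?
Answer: -81007/3 ≈ -27002.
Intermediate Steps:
a(w) = -3 + w + w² (a(w) = (-3 + w² + 2*w) - w = -3 + w + w²)
Y(N, A) = -40/3 (Y(N, A) = 8 + (-34 - 1*30)/3 = 8 + (-34 - 30)/3 = 8 + (⅓)*(-64) = 8 - 64/3 = -40/3)
-26989 + Y(97 - 1*59, a(0*(-4))) = -26989 - 40/3 = -81007/3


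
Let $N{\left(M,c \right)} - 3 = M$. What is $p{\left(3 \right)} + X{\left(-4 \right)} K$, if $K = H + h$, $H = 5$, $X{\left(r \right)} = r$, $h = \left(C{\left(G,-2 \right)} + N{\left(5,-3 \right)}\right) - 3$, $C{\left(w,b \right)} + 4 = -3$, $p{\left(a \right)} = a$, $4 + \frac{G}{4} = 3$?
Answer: $-9$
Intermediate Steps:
$G = -4$ ($G = -16 + 4 \cdot 3 = -16 + 12 = -4$)
$N{\left(M,c \right)} = 3 + M$
$C{\left(w,b \right)} = -7$ ($C{\left(w,b \right)} = -4 - 3 = -7$)
$h = -2$ ($h = \left(-7 + \left(3 + 5\right)\right) - 3 = \left(-7 + 8\right) - 3 = 1 - 3 = -2$)
$K = 3$ ($K = 5 - 2 = 3$)
$p{\left(3 \right)} + X{\left(-4 \right)} K = 3 - 12 = -9$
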